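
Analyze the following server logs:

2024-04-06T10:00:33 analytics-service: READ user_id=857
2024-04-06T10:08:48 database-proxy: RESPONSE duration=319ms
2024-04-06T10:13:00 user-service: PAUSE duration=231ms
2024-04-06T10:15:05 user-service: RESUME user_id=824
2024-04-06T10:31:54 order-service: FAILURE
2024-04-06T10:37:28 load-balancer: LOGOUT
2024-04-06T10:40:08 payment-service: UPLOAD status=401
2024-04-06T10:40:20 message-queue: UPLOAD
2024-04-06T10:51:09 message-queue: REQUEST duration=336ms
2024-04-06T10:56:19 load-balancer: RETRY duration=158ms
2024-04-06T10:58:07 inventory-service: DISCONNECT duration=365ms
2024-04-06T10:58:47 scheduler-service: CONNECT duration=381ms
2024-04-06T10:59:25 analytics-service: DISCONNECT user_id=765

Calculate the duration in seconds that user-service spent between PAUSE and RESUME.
125

To calculate state duration:

1. Find PAUSE event for user-service: 2024-04-06T10:13:00
2. Find RESUME event for user-service: 2024-04-06T10:15:05
3. Calculate duration: 2024-04-06T10:15:05 - 2024-04-06T10:13:00 = 125 seconds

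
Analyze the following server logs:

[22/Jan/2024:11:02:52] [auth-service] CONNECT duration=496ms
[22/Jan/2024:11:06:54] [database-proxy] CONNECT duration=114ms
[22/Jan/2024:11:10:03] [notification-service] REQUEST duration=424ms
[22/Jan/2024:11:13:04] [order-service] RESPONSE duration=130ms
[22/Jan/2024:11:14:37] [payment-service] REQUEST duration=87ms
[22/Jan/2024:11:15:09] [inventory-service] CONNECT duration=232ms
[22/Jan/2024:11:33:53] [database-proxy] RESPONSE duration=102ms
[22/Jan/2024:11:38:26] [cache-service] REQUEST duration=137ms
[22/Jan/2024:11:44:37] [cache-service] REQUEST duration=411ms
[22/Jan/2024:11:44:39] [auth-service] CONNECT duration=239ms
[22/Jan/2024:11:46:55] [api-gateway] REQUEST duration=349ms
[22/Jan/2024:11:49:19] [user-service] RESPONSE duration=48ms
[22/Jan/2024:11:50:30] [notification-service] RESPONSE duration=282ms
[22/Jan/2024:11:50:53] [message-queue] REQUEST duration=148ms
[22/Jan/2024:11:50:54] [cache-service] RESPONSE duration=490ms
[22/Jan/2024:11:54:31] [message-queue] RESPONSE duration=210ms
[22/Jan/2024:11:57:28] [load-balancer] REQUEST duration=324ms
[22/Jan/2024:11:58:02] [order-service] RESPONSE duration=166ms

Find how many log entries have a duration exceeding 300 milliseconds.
6

To count timeouts:

1. Threshold: 300ms
2. Extract duration from each log entry
3. Count entries where duration > 300
4. Timeout count: 6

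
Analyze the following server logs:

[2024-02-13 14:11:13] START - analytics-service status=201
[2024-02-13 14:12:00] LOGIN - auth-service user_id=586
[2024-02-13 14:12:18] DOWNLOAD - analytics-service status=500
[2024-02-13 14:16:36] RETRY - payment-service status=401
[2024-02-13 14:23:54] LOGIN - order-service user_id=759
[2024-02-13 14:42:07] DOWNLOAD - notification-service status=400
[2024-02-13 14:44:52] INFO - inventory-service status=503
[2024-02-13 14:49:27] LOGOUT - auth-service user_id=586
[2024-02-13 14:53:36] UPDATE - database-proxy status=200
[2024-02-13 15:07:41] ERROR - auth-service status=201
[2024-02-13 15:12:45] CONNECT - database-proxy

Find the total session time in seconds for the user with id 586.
2247

To calculate session duration:

1. Find LOGIN event for user_id=586: 2024-02-13 14:12:00
2. Find LOGOUT event for user_id=586: 2024-02-13 14:49:27
3. Session duration: 2024-02-13 14:49:27 - 2024-02-13 14:12:00 = 2247 seconds (37 minutes)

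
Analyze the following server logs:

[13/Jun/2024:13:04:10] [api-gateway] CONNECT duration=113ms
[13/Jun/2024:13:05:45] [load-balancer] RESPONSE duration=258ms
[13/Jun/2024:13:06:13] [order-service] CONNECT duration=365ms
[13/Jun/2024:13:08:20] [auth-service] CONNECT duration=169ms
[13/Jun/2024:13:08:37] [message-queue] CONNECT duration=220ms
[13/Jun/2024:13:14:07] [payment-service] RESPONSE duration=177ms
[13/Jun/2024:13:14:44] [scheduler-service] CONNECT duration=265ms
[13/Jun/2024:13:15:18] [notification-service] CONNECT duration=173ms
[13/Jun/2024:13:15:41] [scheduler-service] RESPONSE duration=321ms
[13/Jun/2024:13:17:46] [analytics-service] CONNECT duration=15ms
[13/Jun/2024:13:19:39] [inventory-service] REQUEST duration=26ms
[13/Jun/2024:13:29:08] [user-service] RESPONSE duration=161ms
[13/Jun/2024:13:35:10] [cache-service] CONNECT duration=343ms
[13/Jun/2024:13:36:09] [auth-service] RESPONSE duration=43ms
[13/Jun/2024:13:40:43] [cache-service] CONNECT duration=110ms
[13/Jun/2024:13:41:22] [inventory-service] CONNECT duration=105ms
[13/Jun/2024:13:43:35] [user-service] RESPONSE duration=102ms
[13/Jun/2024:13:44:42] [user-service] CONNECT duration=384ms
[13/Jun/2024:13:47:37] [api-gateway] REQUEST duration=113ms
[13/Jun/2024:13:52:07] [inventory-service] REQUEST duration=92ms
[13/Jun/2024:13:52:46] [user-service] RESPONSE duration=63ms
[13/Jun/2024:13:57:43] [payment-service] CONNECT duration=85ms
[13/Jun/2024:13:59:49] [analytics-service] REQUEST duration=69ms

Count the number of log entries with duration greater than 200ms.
7

To count timeouts:

1. Threshold: 200ms
2. Extract duration from each log entry
3. Count entries where duration > 200
4. Timeout count: 7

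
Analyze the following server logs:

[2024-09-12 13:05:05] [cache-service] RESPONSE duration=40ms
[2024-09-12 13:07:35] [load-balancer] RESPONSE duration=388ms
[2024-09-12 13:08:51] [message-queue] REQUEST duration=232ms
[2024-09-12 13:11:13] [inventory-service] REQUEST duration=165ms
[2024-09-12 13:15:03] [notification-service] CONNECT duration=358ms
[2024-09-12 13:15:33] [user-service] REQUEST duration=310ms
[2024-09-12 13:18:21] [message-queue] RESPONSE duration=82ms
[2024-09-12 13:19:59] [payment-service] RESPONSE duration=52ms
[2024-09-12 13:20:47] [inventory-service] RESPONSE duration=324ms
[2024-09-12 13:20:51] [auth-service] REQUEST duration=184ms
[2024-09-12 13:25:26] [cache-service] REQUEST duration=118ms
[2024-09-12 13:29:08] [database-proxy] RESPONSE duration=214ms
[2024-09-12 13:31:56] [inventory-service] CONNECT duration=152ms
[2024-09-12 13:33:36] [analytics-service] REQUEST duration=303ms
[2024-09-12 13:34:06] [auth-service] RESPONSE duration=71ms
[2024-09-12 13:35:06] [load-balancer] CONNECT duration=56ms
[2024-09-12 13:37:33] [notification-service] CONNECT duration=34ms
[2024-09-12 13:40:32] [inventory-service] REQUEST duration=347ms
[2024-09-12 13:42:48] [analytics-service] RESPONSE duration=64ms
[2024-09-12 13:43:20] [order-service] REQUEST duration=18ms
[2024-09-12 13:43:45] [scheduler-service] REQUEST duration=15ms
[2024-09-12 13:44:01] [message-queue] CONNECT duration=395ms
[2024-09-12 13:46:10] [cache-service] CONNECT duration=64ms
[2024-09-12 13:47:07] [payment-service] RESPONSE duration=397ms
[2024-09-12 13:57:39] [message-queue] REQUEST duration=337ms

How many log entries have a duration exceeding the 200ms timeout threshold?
11

To count timeouts:

1. Threshold: 200ms
2. Extract duration from each log entry
3. Count entries where duration > 200
4. Timeout count: 11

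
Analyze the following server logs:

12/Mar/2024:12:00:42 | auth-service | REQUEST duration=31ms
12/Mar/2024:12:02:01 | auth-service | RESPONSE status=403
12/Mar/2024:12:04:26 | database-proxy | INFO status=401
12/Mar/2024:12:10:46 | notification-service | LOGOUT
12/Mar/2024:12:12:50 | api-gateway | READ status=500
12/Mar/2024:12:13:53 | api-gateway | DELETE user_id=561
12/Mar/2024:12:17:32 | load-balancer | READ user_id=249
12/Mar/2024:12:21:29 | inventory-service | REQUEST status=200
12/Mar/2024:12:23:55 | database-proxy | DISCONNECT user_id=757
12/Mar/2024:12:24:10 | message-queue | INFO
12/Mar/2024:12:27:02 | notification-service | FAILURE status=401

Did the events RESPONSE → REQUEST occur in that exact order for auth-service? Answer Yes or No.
No

To verify sequence order:

1. Find all events in sequence RESPONSE → REQUEST for auth-service
2. Extract their timestamps
3. Check if timestamps are in ascending order
4. Result: No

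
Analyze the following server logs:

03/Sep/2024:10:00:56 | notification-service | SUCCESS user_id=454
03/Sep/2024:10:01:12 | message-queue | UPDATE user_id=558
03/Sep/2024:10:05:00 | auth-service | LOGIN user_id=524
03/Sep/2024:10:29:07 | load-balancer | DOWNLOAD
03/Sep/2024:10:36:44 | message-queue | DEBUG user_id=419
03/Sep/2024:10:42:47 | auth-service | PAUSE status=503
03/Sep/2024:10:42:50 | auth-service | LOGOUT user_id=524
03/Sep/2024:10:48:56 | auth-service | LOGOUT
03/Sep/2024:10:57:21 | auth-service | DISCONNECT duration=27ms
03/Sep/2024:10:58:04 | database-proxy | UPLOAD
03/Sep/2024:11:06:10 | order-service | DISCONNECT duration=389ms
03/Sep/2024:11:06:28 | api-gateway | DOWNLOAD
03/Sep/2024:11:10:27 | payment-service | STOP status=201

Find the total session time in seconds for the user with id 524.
2270

To calculate session duration:

1. Find LOGIN event for user_id=524: 03/Sep/2024:10:05:00
2. Find LOGOUT event for user_id=524: 03/Sep/2024:10:42:50
3. Session duration: 03/Sep/2024:10:42:50 - 03/Sep/2024:10:05:00 = 2270 seconds (37 minutes)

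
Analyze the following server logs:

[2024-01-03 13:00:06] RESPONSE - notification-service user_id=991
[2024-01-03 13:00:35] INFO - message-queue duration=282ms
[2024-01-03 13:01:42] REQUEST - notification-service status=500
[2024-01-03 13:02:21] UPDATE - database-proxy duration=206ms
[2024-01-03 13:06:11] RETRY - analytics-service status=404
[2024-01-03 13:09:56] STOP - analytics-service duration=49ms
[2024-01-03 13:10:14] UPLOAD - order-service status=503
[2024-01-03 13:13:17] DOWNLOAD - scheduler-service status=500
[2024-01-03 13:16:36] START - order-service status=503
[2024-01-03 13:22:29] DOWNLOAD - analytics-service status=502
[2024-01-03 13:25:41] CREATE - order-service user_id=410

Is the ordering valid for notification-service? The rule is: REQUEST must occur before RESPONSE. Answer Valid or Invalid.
Invalid

To validate ordering:

1. Required order: REQUEST → RESPONSE
2. Rule: REQUEST must occur before RESPONSE
3. Check actual order of events for notification-service
4. Result: Invalid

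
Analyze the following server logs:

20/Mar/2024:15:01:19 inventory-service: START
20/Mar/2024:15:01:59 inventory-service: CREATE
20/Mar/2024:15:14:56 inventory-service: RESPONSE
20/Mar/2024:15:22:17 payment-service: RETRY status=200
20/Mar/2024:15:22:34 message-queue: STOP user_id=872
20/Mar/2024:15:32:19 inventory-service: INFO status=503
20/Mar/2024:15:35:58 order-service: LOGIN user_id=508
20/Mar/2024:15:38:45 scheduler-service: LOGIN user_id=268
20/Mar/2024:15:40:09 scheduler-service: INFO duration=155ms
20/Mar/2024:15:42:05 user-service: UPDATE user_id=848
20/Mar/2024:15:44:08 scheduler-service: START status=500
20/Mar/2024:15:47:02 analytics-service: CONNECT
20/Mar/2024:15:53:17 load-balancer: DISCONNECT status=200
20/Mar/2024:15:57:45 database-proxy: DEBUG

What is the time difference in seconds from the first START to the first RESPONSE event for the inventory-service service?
817

To find the time between events:

1. Locate the first START event for inventory-service: 20/Mar/2024:15:01:19
2. Locate the first RESPONSE event for inventory-service: 20/Mar/2024:15:14:56
3. Calculate the difference: 20/Mar/2024:15:14:56 - 20/Mar/2024:15:01:19 = 817 seconds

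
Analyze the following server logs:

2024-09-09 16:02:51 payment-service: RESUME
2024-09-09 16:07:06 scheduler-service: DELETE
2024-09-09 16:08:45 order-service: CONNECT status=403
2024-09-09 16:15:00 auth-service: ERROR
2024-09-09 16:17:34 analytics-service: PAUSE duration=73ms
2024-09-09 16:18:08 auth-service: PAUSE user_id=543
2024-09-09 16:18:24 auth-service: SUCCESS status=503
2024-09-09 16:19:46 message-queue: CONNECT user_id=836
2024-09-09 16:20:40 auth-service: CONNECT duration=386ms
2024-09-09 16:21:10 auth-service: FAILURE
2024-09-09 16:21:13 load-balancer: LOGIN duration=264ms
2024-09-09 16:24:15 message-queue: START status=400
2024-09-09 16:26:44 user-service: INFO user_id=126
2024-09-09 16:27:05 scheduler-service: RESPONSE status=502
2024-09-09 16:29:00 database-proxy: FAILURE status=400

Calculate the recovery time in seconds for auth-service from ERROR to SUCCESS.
204

To calculate recovery time:

1. Find ERROR event for auth-service: 2024-09-09 16:15:00
2. Find next SUCCESS event for auth-service: 2024-09-09 16:18:24
3. Recovery time: 2024-09-09 16:18:24 - 2024-09-09 16:15:00 = 204 seconds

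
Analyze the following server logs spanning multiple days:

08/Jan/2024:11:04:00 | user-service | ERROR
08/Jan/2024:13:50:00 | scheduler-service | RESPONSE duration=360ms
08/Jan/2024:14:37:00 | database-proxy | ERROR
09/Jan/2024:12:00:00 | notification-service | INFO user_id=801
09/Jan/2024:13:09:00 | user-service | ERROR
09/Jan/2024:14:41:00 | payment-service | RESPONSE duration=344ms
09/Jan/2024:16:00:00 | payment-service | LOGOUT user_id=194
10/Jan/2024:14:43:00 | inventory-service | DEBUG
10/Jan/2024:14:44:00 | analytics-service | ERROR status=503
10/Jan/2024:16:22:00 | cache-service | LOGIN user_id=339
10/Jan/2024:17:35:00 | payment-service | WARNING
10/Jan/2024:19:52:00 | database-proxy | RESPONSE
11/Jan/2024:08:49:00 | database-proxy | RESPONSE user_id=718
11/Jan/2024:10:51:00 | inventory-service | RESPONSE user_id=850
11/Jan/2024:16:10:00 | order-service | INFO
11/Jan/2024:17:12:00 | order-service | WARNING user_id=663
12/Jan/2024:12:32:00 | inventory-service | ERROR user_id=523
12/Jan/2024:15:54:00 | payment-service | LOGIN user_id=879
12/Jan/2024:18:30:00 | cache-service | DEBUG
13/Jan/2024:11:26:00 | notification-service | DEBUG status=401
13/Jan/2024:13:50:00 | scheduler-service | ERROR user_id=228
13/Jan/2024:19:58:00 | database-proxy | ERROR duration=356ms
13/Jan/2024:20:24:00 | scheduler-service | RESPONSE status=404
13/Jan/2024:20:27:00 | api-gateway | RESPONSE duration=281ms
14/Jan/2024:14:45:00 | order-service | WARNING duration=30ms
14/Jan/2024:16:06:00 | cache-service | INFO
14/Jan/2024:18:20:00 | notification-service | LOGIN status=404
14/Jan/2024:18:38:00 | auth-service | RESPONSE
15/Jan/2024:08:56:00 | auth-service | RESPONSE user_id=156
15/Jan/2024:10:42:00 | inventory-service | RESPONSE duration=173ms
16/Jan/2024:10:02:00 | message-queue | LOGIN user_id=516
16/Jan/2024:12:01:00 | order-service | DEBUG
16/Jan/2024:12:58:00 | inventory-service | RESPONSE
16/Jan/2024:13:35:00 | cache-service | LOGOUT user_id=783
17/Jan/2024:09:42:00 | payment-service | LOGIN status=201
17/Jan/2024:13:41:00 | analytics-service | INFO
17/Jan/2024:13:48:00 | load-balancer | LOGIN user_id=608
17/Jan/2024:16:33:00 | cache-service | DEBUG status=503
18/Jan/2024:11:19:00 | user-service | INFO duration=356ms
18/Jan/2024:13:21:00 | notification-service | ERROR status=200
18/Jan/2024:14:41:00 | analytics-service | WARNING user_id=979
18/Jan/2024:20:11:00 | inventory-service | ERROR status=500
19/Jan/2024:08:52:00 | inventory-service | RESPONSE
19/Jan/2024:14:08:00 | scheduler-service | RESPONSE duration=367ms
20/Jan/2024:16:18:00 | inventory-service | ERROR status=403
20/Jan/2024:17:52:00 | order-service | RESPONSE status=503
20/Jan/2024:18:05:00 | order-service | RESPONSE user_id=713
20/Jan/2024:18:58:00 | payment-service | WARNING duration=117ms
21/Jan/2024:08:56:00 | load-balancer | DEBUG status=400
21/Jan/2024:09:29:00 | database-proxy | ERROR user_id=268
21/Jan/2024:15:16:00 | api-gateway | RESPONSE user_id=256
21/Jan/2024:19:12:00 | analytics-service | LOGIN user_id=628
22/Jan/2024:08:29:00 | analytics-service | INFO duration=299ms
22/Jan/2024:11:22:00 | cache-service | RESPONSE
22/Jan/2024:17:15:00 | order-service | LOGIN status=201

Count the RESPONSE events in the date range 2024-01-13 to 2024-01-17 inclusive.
6

To filter by date range:

1. Date range: 2024-01-13 through 2024-01-17, both dates inclusive
2. Filter for RESPONSE events whose date falls in this range
3. Count matching events: 6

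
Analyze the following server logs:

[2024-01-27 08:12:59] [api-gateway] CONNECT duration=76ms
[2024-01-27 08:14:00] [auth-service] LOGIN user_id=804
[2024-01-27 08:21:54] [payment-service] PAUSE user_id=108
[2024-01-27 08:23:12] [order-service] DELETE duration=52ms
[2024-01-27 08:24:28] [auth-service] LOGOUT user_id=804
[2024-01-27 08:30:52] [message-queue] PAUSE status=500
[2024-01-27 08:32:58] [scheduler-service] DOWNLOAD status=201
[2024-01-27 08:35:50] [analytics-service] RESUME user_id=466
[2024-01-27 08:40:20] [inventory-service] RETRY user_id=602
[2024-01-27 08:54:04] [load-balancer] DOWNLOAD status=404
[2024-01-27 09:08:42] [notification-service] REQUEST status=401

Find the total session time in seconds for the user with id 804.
628

To calculate session duration:

1. Find LOGIN event for user_id=804: 2024-01-27 08:14:00
2. Find LOGOUT event for user_id=804: 2024-01-27 08:24:28
3. Session duration: 2024-01-27 08:24:28 - 2024-01-27 08:14:00 = 628 seconds (10 minutes)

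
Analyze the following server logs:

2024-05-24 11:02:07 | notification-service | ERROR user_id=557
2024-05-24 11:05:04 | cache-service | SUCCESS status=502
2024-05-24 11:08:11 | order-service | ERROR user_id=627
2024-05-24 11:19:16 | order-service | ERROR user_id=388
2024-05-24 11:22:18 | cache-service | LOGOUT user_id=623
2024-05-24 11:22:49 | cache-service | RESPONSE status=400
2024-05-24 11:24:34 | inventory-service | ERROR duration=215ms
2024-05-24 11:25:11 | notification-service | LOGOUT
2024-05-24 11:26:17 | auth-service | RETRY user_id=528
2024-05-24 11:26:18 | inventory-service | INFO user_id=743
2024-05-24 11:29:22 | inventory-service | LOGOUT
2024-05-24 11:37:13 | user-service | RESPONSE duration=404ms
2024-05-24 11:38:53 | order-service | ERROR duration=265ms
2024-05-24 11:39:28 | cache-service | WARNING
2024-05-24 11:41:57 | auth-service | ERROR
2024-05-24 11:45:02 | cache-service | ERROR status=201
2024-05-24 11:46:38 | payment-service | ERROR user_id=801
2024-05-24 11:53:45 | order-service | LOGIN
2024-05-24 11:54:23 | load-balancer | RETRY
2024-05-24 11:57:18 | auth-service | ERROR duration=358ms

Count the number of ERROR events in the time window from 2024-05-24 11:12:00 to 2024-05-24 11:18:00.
0

To count events in the time window:

1. Window boundaries: 2024-05-24 11:12:00 to 2024-05-24 11:18:00
2. Filter for ERROR events within this window
3. Count matching events: 0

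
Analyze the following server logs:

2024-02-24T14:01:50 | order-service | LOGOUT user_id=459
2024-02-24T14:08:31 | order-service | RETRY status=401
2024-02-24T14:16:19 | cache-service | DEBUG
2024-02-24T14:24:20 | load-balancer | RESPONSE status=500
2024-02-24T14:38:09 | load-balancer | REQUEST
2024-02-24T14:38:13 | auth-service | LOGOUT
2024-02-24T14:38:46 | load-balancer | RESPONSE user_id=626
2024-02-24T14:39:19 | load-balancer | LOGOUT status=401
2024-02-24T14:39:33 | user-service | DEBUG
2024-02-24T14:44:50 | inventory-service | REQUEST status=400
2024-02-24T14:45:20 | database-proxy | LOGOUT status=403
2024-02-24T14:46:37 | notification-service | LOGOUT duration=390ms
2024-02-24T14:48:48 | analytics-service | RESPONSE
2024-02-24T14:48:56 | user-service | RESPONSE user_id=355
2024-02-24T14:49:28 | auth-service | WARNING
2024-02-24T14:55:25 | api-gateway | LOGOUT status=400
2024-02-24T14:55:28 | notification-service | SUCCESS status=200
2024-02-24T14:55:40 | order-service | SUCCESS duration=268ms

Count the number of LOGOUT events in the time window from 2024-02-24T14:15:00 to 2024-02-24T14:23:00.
0

To count events in the time window:

1. Window boundaries: 2024-02-24T14:15:00 to 2024-02-24T14:23:00
2. Filter for LOGOUT events within this window
3. Count matching events: 0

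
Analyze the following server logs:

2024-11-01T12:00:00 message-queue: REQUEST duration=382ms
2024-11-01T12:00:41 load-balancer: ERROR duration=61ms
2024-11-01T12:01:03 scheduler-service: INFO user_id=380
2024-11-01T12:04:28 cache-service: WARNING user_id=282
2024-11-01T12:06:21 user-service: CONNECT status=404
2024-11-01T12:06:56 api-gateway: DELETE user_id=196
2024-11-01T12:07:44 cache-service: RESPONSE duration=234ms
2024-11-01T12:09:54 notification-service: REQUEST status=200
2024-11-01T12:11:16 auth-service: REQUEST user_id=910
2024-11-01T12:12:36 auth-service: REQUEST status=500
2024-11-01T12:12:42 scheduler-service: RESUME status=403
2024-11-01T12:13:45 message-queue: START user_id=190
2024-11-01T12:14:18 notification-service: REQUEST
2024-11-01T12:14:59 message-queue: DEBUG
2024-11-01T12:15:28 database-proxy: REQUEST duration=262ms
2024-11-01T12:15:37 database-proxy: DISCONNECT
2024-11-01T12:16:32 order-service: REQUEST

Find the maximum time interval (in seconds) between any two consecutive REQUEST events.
594

To find the longest gap:

1. Extract all REQUEST events in chronological order
2. Calculate time differences between consecutive events
3. Find the maximum difference
4. Longest gap: 594 seconds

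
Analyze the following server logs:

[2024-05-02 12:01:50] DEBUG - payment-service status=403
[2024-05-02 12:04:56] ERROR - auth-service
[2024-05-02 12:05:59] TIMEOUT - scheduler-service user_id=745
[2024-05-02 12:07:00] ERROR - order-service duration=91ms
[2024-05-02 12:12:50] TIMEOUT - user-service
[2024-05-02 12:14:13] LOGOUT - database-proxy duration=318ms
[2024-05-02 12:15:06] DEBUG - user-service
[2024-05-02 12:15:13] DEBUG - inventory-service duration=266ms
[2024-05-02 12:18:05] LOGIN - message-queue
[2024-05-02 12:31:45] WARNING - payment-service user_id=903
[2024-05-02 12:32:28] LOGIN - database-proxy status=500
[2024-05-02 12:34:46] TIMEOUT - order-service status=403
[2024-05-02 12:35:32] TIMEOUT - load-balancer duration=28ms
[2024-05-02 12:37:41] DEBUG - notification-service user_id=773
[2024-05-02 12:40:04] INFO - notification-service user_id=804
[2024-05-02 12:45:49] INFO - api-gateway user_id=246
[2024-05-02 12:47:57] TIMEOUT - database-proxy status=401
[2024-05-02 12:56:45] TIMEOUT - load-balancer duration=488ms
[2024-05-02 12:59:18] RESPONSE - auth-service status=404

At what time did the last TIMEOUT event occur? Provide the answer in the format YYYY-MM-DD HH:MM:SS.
2024-05-02 12:56:45

To find the last event:

1. Filter for all TIMEOUT events
2. Sort by timestamp
3. Select the last one
4. Timestamp: 2024-05-02 12:56:45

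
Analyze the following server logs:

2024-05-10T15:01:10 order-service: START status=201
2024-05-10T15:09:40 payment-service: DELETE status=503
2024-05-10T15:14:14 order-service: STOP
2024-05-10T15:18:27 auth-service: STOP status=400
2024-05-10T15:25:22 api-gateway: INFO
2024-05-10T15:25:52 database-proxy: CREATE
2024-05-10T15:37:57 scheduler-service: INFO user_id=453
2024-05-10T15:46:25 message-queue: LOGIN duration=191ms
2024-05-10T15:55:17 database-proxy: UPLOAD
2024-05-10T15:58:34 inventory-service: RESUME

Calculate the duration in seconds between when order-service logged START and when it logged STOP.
784

To find the time between events:

1. Locate the first START event for order-service: 2024-05-10T15:01:10
2. Locate the first STOP event for order-service: 2024-05-10T15:14:14
3. Calculate the difference: 2024-05-10T15:14:14 - 2024-05-10T15:01:10 = 784 seconds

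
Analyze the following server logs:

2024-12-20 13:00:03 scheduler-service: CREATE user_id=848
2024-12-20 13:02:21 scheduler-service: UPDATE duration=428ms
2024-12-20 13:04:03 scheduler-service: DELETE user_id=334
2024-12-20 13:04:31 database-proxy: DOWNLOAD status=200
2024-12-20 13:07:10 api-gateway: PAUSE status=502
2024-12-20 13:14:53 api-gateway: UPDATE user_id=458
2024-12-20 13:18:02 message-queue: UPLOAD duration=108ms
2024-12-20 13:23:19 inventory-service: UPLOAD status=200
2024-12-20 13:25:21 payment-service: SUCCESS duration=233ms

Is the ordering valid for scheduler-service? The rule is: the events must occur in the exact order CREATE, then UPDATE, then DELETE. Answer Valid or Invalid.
Valid

To validate ordering:

1. Required order: CREATE → UPDATE → DELETE
2. Rule: the events must occur in the exact order CREATE, then UPDATE, then DELETE
3. Check actual order of events for scheduler-service
4. Result: Valid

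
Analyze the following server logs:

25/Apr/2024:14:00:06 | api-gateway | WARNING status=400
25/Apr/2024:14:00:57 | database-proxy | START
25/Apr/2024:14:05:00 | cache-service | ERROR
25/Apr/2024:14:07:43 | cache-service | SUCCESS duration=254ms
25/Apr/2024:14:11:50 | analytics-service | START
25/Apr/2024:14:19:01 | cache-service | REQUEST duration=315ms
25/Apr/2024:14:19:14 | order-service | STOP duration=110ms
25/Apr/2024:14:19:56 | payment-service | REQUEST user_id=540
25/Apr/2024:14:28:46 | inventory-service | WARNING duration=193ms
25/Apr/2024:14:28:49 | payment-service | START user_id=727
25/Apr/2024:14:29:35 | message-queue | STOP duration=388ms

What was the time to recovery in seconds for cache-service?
163

To calculate recovery time:

1. Find ERROR event for cache-service: 25/Apr/2024:14:05:00
2. Find next SUCCESS event for cache-service: 25/Apr/2024:14:07:43
3. Recovery time: 25/Apr/2024:14:07:43 - 25/Apr/2024:14:05:00 = 163 seconds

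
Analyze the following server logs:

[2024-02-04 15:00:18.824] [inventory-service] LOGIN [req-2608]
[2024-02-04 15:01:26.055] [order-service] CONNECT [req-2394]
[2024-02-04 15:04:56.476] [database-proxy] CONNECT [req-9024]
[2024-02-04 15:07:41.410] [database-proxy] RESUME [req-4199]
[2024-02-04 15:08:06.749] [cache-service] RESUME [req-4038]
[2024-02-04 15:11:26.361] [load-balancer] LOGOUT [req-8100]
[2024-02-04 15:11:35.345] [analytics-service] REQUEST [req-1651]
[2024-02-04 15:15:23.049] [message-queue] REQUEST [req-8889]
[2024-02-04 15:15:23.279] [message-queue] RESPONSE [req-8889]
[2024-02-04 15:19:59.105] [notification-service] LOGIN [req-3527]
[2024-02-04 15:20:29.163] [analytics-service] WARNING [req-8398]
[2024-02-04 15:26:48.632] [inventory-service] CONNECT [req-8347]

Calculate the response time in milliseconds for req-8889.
230

To calculate latency:

1. Find REQUEST with id req-8889: 2024-02-04 15:15:23.049
2. Find RESPONSE with id req-8889: 2024-02-04 15:15:23.279
3. Latency: 2024-02-04 15:15:23.279 - 2024-02-04 15:15:23.049 = 230ms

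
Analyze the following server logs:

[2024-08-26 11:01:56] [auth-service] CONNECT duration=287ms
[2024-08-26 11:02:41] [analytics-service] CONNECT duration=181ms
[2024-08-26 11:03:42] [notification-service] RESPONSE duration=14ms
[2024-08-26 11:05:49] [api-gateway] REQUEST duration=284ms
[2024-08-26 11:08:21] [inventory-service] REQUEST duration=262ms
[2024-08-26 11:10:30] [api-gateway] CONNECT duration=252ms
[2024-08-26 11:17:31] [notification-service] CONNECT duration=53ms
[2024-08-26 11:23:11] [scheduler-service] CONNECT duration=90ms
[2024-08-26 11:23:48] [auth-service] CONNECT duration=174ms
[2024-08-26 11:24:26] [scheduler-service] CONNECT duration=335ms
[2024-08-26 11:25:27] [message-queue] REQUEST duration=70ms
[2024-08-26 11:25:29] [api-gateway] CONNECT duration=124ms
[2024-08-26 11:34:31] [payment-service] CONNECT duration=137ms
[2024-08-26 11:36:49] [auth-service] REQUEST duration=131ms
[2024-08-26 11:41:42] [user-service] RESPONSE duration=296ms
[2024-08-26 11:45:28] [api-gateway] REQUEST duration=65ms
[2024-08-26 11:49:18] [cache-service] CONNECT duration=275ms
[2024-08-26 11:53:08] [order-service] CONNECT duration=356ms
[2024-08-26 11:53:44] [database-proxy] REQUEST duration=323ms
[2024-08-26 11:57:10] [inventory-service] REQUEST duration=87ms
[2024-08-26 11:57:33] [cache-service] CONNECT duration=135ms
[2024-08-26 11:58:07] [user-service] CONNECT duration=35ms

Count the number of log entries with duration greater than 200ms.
9

To count timeouts:

1. Threshold: 200ms
2. Extract duration from each log entry
3. Count entries where duration > 200
4. Timeout count: 9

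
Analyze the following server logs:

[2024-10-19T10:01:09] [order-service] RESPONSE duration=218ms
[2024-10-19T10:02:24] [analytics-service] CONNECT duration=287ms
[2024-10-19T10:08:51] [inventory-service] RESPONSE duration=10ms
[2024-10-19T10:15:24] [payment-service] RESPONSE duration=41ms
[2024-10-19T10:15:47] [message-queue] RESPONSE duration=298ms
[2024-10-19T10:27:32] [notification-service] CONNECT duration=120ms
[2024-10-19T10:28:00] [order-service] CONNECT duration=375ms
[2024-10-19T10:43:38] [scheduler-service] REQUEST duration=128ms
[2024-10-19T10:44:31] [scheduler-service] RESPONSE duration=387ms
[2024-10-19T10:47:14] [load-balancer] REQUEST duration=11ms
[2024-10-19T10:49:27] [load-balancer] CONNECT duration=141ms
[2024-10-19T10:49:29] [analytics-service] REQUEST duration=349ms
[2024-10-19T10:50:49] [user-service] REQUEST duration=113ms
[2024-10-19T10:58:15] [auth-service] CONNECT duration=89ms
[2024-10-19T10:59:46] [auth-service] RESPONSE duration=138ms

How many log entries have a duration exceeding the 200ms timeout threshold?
6

To count timeouts:

1. Threshold: 200ms
2. Extract duration from each log entry
3. Count entries where duration > 200
4. Timeout count: 6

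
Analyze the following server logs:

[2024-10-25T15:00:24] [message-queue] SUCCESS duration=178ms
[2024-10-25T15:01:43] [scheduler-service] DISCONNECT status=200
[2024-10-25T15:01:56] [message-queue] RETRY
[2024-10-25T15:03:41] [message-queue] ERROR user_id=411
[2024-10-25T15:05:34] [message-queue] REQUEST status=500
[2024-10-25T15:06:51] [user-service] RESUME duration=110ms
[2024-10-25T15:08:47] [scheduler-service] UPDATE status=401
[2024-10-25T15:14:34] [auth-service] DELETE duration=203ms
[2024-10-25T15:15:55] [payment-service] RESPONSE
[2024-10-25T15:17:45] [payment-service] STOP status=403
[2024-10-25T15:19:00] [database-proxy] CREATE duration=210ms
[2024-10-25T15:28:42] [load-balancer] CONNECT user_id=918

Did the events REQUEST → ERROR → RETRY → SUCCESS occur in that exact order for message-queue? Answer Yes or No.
No

To verify sequence order:

1. Find all events in sequence REQUEST → ERROR → RETRY → SUCCESS for message-queue
2. Extract their timestamps
3. Check if timestamps are in ascending order
4. Result: No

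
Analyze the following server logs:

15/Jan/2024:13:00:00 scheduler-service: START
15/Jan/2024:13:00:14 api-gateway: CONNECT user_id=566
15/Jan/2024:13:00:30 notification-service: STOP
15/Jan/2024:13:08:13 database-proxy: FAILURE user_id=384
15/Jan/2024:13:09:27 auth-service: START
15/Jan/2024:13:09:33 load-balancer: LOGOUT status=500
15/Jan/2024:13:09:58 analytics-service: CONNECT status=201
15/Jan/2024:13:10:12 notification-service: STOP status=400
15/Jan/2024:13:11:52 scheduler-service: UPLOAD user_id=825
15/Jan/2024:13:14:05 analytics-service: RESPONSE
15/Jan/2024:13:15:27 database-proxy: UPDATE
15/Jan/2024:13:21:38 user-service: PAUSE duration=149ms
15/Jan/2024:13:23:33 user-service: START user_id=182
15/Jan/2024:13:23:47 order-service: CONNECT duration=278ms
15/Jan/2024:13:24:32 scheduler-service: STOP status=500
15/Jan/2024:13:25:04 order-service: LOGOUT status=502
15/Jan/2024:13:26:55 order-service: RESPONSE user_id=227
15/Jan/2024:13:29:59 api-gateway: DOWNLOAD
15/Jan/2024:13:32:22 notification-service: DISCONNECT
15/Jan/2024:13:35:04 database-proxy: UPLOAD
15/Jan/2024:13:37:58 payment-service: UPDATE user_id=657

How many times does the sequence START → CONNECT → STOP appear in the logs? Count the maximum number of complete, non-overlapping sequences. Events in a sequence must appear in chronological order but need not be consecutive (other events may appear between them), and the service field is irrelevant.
3

To count sequences:

1. Look for pattern: START → CONNECT → STOP
2. Greedily scan the log in chronological order, matching each sequence element in turn (ignoring service)
3. Each time the full pattern completes, increment the count and restart matching from the next event
4. Complete non-overlapping sequences found: 3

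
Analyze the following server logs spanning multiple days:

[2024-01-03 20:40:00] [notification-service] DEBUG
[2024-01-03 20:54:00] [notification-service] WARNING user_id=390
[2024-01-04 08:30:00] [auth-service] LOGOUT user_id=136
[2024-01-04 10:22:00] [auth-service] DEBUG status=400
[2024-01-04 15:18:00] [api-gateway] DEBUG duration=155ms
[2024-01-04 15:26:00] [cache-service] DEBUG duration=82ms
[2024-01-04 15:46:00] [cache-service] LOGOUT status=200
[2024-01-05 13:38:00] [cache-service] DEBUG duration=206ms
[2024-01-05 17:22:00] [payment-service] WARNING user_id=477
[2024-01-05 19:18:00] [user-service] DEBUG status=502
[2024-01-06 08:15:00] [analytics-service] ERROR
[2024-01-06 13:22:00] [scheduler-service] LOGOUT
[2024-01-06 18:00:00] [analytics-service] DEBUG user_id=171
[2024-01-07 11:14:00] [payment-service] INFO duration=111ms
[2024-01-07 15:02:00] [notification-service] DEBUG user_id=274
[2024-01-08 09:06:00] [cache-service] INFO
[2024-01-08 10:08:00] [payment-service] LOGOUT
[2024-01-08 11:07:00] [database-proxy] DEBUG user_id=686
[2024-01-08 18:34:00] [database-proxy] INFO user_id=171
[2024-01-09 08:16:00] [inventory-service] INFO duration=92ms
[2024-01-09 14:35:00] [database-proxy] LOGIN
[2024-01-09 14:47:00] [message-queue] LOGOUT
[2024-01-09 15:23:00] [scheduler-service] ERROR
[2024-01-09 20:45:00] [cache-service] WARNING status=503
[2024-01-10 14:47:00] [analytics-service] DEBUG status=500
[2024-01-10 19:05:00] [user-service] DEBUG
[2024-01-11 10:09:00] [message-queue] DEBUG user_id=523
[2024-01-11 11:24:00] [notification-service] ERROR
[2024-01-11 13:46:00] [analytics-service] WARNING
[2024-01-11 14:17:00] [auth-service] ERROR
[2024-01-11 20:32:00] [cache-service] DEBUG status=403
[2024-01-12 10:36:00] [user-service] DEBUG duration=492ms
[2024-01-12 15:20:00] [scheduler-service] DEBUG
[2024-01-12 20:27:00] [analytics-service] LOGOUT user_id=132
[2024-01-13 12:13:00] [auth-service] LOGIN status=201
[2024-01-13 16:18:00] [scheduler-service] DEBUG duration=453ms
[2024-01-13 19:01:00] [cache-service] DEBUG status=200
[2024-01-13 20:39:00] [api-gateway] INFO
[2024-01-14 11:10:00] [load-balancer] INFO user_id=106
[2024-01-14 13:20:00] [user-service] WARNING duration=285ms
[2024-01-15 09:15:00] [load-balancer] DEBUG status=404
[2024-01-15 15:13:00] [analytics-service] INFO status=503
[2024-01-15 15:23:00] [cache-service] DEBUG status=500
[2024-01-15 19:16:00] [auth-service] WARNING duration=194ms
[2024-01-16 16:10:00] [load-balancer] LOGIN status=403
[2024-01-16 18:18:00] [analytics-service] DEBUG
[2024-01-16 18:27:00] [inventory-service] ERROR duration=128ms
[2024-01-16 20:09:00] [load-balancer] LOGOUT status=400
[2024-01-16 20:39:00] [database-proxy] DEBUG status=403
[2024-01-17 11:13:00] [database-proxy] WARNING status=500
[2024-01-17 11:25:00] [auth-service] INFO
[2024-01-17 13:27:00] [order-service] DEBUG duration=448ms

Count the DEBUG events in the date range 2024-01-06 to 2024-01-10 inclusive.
5

To filter by date range:

1. Date range: 2024-01-06 through 2024-01-10, both dates inclusive
2. Filter for DEBUG events whose date falls in this range
3. Count matching events: 5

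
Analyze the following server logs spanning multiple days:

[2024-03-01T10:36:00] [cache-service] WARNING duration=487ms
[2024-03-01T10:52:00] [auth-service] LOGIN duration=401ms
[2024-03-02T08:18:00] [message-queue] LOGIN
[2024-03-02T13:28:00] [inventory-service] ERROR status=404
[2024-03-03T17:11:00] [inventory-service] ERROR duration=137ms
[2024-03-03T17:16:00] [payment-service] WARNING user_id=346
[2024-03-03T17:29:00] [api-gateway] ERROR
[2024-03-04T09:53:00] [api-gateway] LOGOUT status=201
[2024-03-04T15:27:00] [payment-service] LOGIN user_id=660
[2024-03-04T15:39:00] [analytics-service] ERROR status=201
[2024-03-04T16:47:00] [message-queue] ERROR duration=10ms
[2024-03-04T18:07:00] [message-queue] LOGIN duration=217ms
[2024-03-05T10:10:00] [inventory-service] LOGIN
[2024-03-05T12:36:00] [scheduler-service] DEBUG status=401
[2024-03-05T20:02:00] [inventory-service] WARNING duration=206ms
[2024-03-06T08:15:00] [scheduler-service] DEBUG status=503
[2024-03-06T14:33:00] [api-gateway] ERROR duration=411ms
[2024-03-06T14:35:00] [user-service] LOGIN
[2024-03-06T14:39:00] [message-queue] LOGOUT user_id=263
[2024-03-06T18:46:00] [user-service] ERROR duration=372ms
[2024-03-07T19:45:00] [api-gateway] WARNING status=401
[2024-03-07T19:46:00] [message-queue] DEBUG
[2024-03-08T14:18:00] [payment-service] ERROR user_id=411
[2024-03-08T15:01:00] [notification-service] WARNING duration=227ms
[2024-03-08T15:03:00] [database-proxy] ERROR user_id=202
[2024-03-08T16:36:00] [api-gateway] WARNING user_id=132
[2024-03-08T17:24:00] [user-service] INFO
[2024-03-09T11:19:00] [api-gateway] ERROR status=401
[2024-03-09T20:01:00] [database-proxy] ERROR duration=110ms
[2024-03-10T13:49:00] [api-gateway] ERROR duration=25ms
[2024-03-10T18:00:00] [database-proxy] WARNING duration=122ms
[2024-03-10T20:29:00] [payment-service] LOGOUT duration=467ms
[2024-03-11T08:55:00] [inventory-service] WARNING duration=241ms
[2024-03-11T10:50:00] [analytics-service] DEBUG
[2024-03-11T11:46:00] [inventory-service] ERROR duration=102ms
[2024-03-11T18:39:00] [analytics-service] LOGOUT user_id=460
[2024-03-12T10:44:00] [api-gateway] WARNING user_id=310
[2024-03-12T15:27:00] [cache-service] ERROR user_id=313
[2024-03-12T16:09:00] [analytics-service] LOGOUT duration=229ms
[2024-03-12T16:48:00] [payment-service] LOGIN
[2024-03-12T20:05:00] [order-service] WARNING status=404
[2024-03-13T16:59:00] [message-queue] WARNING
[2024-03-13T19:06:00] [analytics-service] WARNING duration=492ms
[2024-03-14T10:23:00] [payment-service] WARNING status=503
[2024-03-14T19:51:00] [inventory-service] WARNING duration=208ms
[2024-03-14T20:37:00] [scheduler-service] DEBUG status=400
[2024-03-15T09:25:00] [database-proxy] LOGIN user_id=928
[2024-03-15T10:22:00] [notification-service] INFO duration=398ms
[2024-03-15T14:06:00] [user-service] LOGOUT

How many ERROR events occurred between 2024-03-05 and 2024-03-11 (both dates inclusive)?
8

To filter by date range:

1. Date range: 2024-03-05 through 2024-03-11, both dates inclusive
2. Filter for ERROR events whose date falls in this range
3. Count matching events: 8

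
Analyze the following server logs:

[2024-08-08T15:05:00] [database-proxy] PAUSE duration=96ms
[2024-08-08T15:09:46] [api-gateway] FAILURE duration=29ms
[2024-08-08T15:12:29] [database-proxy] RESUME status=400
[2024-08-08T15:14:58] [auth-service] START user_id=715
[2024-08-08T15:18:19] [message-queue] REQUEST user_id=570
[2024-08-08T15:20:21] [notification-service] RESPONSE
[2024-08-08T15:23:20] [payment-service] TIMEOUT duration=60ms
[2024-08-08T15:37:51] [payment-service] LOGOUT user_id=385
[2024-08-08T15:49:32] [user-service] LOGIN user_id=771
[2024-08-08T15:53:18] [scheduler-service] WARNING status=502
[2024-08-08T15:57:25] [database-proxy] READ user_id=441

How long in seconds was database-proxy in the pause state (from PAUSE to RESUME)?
449

To calculate state duration:

1. Find PAUSE event for database-proxy: 2024-08-08T15:05:00
2. Find RESUME event for database-proxy: 2024-08-08T15:12:29
3. Calculate duration: 2024-08-08T15:12:29 - 2024-08-08T15:05:00 = 449 seconds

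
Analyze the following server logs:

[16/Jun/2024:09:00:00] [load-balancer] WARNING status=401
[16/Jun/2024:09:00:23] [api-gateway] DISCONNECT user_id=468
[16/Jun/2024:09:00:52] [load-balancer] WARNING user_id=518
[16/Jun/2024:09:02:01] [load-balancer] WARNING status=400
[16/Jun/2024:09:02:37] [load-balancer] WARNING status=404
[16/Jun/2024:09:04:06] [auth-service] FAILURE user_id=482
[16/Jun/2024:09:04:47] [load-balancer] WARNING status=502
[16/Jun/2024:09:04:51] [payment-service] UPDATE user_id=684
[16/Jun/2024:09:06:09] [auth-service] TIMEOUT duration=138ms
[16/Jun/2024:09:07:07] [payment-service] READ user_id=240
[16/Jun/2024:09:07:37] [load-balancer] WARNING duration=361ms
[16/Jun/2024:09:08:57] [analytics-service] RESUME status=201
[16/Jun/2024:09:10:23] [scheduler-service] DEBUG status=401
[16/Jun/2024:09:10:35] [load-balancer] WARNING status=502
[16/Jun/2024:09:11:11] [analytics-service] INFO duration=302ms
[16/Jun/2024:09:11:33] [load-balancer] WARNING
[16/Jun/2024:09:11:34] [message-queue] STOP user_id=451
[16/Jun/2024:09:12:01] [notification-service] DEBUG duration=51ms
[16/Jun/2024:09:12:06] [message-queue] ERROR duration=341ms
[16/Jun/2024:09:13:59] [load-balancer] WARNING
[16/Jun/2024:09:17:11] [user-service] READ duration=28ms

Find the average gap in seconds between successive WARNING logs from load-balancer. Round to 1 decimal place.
104.9

To calculate average interval:

1. Find all WARNING events for load-balancer in order
2. Calculate time gaps between consecutive events
3. Compute mean of gaps: 839 / 8 = 104.9 seconds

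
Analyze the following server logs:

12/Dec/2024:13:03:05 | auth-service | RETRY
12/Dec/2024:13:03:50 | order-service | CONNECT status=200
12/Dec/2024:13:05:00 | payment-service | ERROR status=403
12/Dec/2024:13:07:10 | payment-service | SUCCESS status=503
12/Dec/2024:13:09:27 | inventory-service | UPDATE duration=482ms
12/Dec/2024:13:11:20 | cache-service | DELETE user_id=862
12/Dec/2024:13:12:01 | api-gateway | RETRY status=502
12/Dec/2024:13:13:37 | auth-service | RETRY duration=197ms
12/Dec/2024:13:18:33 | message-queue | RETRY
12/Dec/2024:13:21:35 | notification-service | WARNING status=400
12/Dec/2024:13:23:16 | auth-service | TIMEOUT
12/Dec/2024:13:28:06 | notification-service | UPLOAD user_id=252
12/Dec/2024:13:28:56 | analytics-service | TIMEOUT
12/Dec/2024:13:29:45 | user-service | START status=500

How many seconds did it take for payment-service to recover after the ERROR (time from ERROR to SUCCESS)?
130

To calculate recovery time:

1. Find ERROR event for payment-service: 12/Dec/2024:13:05:00
2. Find next SUCCESS event for payment-service: 12/Dec/2024:13:07:10
3. Recovery time: 12/Dec/2024:13:07:10 - 12/Dec/2024:13:05:00 = 130 seconds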